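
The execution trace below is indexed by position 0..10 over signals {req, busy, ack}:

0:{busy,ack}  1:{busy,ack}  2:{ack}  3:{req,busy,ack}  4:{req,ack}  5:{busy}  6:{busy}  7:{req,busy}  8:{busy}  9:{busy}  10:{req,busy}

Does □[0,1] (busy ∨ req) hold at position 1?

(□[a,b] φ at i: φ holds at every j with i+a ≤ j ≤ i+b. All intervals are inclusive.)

Check (busy ∨ req) at every j in [1,2]:
  j=1: true
  j=2: false
Fails at j=2 → formula fails.

False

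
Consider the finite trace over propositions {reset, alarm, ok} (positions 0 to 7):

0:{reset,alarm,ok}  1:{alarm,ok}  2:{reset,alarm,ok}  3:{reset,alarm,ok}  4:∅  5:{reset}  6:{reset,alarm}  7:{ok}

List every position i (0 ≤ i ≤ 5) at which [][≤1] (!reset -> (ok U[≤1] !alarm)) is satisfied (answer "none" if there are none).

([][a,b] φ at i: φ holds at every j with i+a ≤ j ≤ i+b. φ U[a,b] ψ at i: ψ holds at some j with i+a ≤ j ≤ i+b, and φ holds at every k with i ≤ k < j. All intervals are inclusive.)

Evaluate at each i in [0,5]:
  i=0: ✗ (fails at j=1)
  i=1: ✗ (fails at j=1)
  i=2: ✓ (all of [2,3])
  i=3: ✓ (all of [3,4])
  i=4: ✓ (all of [4,5])
  i=5: ✓ (all of [5,6])

2, 3, 4, 5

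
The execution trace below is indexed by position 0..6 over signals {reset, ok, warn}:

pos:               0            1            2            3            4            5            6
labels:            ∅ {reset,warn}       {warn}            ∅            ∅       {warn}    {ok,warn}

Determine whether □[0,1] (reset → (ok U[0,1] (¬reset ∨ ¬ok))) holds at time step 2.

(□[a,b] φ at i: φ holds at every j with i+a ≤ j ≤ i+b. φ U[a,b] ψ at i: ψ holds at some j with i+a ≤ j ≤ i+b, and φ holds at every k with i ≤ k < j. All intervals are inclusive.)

Check (reset → (ok U[0,1] (¬reset ∨ ¬ok))) at every j in [2,3]:
  j=2: antecedent false → ✓
  j=3: antecedent false → ✓
All positions satisfy it → formula holds.

True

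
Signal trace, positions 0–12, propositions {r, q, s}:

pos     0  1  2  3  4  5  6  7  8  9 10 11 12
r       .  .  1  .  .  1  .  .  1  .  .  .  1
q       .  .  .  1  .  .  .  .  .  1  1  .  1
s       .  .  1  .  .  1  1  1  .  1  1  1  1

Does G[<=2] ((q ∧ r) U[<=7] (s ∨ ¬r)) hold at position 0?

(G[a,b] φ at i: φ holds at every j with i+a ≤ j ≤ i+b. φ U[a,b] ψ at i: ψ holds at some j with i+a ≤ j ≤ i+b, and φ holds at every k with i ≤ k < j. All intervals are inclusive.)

Check ((q ∧ r) U[<=7] (s ∨ ¬r)) at every j in [0,2]:
  j=0: holds
  j=1: holds
  j=2: holds
All positions satisfy it → formula holds.

Yes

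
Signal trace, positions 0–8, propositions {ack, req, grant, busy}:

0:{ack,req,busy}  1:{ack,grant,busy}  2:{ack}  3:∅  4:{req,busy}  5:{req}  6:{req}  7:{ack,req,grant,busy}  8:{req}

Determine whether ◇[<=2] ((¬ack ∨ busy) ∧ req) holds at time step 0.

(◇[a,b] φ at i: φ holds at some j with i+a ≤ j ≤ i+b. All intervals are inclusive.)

Check ((¬ack ∨ busy) ∧ req) at each j in [0,2]:
  j=0: true
  j=1: false
  j=2: false
Found at j=0 → formula holds.

True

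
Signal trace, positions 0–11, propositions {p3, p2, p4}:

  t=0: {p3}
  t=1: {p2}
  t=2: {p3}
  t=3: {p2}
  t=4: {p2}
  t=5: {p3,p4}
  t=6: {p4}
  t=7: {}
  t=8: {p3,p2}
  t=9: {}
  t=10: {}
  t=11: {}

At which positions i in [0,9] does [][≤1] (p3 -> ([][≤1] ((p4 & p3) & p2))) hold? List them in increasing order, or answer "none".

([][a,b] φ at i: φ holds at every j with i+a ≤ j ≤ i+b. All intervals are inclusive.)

3, 6, 9

Evaluate at each i in [0,9]:
  i=0: ✗ (fails at j=0)
  i=1: ✗ (fails at j=2)
  i=2: ✗ (fails at j=2)
  i=3: ✓ (all of [3,4])
  i=4: ✗ (fails at j=5)
  i=5: ✗ (fails at j=5)
  i=6: ✓ (all of [6,7])
  i=7: ✗ (fails at j=8)
  i=8: ✗ (fails at j=8)
  i=9: ✓ (all of [9,10])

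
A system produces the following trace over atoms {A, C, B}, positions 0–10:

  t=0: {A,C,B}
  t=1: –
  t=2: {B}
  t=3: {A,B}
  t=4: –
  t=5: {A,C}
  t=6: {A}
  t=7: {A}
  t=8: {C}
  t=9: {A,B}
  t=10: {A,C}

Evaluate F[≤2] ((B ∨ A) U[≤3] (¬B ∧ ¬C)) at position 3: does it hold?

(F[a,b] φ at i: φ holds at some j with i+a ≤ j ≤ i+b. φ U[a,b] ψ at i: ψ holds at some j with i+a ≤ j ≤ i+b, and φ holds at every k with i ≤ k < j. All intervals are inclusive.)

Check ((B ∨ A) U[≤3] (¬B ∧ ¬C)) at each j in [3,5]:
  j=3: holds
  j=4: holds
  j=5: holds
Found at j=3 → formula holds.

True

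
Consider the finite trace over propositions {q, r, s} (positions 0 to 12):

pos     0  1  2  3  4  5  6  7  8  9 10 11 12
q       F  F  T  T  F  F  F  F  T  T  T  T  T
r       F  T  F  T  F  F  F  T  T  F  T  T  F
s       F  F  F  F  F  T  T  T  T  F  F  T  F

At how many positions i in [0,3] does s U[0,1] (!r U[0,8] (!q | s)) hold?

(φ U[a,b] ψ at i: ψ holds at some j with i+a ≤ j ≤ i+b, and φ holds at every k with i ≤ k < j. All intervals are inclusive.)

Evaluate at each i in [0,3]:
  i=0: ✓ (rhs at j=0)
  i=1: ✓ (rhs at j=1)
  i=2: ✗ (no rhs in [2,3])
  i=3: ✗ (lhs fails at k=3 before rhs at j=4)
Positions where it holds: {0, 1} → 2.

2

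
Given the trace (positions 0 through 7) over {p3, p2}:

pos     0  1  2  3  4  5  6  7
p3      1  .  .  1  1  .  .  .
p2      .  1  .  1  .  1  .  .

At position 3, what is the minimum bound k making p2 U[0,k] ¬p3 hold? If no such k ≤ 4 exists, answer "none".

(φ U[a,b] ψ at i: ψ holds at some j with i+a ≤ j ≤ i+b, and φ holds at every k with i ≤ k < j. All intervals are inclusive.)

Need earliest j ≥ 3 with ¬p3, and p2 at every k in [3,j-1].
  j=3: rhs fails.
  j=4: rhs fails.
  j=5: rhs holds but lhs fails at k=4.
  j=6: rhs holds but lhs fails at k=4.
  j=7: rhs holds but lhs fails at k=4.
No witness within the range → none.

none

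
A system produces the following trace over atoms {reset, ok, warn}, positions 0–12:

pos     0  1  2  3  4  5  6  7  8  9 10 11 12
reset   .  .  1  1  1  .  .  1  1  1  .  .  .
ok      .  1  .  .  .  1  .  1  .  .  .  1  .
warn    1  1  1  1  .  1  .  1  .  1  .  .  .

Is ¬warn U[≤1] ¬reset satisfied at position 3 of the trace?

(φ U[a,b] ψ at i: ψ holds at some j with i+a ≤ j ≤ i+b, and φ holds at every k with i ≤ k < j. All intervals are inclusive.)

Does not hold

Need some j in [3,4] with ¬reset, and ¬warn at every k in [3,j-1].
  j=3: ¬reset false.
  j=4: ¬reset false.
No j in the window works → until fails.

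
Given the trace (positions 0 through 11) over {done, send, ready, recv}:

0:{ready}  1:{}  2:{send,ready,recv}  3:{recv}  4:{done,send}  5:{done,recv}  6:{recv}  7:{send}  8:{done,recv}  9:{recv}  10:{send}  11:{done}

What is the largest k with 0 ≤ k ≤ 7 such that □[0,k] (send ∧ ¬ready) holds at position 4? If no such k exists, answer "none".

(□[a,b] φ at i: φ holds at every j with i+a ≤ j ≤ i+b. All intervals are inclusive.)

0

(send ∧ ¬ready) must hold from j=4 onward; find where it first fails.
  j=4: holds
  j=5: fails
Holds on [4,4], so largest k = 0.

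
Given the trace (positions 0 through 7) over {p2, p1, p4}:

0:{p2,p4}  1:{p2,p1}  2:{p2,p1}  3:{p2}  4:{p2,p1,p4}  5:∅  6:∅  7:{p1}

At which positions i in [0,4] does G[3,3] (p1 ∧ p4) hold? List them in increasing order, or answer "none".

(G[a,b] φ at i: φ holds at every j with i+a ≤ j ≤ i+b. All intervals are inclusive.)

1

Evaluate at each i in [0,4]:
  i=0: ✗ (fails at j=3)
  i=1: ✓ (all of [4,4])
  i=2: ✗ (fails at j=5)
  i=3: ✗ (fails at j=6)
  i=4: ✗ (fails at j=7)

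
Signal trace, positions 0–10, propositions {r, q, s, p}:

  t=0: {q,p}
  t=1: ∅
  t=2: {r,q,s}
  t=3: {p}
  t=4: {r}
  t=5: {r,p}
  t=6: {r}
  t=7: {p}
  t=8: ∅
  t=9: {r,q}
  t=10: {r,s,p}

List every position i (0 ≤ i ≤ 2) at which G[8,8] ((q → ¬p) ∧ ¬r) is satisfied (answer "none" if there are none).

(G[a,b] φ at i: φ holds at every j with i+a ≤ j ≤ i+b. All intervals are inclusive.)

Evaluate at each i in [0,2]:
  i=0: ✓ (all of [8,8])
  i=1: ✗ (fails at j=9)
  i=2: ✗ (fails at j=10)

0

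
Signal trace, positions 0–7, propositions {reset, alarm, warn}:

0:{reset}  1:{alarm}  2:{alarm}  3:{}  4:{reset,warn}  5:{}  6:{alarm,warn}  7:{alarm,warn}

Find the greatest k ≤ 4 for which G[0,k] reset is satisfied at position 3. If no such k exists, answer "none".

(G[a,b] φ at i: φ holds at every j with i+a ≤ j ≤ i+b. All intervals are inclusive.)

reset must hold from j=3 onward; find where it first fails.
  j=3: fails → no k works.

none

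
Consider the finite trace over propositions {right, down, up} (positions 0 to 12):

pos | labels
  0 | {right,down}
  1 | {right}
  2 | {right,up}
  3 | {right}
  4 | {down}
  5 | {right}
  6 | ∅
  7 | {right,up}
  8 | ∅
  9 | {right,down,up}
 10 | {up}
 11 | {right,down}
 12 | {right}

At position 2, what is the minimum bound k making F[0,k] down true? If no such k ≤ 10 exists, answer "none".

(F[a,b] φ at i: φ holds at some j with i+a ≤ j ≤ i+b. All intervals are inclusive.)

2

Scan j = 2,3,… for down:
  j=2: fails
  j=3: fails
  j=4: holds
First hit at j=4, so smallest k = 4-2 = 2.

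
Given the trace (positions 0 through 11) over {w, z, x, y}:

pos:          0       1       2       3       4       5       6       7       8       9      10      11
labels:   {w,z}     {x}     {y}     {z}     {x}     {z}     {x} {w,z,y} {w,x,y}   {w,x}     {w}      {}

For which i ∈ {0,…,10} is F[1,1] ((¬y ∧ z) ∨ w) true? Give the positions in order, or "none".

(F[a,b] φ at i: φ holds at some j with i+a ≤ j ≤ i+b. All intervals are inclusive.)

Evaluate at each i in [0,10]:
  i=0: ✗ (none in [1,1])
  i=1: ✗ (none in [2,2])
  i=2: ✓ (witness j=3)
  i=3: ✗ (none in [4,4])
  i=4: ✓ (witness j=5)
  i=5: ✗ (none in [6,6])
  i=6: ✓ (witness j=7)
  i=7: ✓ (witness j=8)
  i=8: ✓ (witness j=9)
  i=9: ✓ (witness j=10)
  i=10: ✗ (none in [11,11])

2, 4, 6, 7, 8, 9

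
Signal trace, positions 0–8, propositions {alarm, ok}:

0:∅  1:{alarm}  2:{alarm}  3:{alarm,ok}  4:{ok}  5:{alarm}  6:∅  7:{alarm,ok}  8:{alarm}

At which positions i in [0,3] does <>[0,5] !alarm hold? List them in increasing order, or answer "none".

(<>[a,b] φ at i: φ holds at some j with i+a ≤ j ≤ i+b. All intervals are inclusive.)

0, 1, 2, 3

Evaluate at each i in [0,3]:
  i=0: ✓ (witness j=0)
  i=1: ✓ (witness j=4)
  i=2: ✓ (witness j=4)
  i=3: ✓ (witness j=4)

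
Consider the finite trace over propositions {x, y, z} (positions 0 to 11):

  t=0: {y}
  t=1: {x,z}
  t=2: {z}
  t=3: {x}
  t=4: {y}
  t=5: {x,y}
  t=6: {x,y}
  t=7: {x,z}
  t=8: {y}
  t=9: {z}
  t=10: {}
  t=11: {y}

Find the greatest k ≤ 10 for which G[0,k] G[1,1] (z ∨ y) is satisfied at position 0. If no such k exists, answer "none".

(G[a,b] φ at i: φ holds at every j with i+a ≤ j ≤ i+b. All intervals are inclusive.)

1

G[1,1] (z ∨ y) must hold from j=0 onward; find where it first fails.
  j=0: holds
  j=1: holds
  j=2: fails
Holds on [0,1], so largest k = 1.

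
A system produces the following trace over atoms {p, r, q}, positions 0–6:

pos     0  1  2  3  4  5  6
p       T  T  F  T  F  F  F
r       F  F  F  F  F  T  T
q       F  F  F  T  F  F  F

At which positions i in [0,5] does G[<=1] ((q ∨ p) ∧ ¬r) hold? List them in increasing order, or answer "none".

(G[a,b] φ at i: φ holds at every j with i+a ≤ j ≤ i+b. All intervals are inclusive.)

0

Evaluate at each i in [0,5]:
  i=0: ✓ (all of [0,1])
  i=1: ✗ (fails at j=2)
  i=2: ✗ (fails at j=2)
  i=3: ✗ (fails at j=4)
  i=4: ✗ (fails at j=4)
  i=5: ✗ (fails at j=5)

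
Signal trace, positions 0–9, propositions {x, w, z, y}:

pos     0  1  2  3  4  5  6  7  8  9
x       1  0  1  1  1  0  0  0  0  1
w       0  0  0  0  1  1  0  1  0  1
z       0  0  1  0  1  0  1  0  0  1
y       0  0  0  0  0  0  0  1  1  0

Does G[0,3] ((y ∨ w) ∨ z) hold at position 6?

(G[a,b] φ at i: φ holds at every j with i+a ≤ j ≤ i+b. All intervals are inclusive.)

Check ((y ∨ w) ∨ z) at every j in [6,9]:
  j=6: true
  j=7: true
  j=8: true
  j=9: true
All positions satisfy it → formula holds.

True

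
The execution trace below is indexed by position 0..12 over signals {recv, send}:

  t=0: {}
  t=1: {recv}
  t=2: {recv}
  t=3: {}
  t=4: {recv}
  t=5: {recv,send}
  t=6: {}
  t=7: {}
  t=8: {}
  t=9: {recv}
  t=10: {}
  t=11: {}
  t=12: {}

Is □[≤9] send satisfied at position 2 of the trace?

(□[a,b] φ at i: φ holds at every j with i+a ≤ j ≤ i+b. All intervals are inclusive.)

No

Check send at every j in [2,11]:
  j=2: false
  j=3: false
  j=4: false
  j=5: true
  j=6: false
  j=7: false
  j=8: false
  j=9: false
  j=10: false
  j=11: false
Fails at j=2 → formula fails.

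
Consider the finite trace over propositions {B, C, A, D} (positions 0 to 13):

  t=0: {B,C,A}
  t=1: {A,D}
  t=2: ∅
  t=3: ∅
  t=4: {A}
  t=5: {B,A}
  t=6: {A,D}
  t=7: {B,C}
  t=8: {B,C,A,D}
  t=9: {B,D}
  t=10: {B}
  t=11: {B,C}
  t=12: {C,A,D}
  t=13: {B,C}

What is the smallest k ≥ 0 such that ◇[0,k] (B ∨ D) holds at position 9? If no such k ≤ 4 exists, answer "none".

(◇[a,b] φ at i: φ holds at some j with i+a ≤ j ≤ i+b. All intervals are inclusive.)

Scan j = 9,10,… for (B ∨ D):
  j=9: holds
First hit at j=9, so smallest k = 9-9 = 0.

0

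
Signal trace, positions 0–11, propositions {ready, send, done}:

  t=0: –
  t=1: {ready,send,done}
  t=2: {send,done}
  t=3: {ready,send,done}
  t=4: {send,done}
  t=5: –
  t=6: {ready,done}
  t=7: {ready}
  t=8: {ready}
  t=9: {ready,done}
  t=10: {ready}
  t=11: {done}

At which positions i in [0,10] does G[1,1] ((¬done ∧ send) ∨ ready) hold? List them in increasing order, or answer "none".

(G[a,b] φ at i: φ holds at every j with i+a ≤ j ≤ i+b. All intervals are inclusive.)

Evaluate at each i in [0,10]:
  i=0: ✓ (all of [1,1])
  i=1: ✗ (fails at j=2)
  i=2: ✓ (all of [3,3])
  i=3: ✗ (fails at j=4)
  i=4: ✗ (fails at j=5)
  i=5: ✓ (all of [6,6])
  i=6: ✓ (all of [7,7])
  i=7: ✓ (all of [8,8])
  i=8: ✓ (all of [9,9])
  i=9: ✓ (all of [10,10])
  i=10: ✗ (fails at j=11)

0, 2, 5, 6, 7, 8, 9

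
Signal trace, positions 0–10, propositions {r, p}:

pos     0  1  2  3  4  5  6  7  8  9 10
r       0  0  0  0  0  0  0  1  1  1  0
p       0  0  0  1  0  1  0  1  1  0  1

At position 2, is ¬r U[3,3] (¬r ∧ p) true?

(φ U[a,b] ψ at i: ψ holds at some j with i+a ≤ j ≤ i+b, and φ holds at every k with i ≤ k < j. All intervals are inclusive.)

True

Need some j in [5,5] with (¬r ∧ p), and ¬r at every k in [2,j-1].
  j=5: (¬r ∧ p) holds; ¬r holds at every k in [2,4] → satisfied.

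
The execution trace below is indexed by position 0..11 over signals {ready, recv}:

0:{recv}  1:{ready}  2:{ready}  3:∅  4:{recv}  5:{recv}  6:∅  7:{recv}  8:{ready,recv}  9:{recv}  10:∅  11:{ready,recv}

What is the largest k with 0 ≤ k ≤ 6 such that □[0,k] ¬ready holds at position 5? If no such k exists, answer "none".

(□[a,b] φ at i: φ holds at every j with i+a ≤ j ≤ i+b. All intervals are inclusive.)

2

¬ready must hold from j=5 onward; find where it first fails.
  j=5: holds
  j=6: holds
  j=7: holds
  j=8: fails
Holds on [5,7], so largest k = 2.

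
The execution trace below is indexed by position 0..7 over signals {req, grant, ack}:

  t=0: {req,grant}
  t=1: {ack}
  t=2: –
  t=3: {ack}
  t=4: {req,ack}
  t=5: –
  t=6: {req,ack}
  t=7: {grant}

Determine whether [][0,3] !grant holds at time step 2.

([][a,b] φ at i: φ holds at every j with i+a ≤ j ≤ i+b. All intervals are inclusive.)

True

Check !grant at every j in [2,5]:
  j=2: true
  j=3: true
  j=4: true
  j=5: true
All positions satisfy it → formula holds.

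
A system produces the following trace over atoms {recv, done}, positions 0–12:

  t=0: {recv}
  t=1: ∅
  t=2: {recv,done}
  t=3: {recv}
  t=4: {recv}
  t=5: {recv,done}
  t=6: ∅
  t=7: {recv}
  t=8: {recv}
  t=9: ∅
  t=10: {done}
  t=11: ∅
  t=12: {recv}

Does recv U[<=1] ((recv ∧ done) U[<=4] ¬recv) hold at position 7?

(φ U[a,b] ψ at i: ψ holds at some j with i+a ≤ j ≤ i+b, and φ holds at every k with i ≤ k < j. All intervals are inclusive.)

Need some j in [7,8] with ((recv ∧ done) U[<=4] ¬recv), and recv at every k in [7,j-1].
  j=7: ((recv ∧ done) U[<=4] ¬recv) — fails.
  j=8: ((recv ∧ done) U[<=4] ¬recv) — fails.
No j in the window works → until fails.

No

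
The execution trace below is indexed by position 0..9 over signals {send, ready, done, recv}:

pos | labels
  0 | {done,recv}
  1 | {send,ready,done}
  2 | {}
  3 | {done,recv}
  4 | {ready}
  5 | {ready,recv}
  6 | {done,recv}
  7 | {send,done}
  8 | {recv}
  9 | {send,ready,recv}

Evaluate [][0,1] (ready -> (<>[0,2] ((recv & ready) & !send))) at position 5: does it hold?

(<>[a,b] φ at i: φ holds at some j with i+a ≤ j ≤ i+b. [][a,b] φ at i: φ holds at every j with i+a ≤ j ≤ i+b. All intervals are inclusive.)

Check (ready -> (<>[0,2] ((recv & ready) & !send))) at every j in [5,6]:
  j=5: antecedent true; consequent holds (witness at 5) → ✓
  j=6: antecedent false → ✓
All positions satisfy it → formula holds.

Holds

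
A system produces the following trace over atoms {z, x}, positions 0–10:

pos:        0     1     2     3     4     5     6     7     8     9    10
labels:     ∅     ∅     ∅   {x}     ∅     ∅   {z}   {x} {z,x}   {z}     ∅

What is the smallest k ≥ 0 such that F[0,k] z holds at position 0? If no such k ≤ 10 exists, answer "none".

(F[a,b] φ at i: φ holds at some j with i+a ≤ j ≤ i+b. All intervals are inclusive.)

6

Scan j = 0,1,… for z:
  j=0: fails
  j=1: fails
  j=2: fails
  j=3: fails
  j=4: fails
  j=5: fails
  j=6: holds
First hit at j=6, so smallest k = 6-0 = 6.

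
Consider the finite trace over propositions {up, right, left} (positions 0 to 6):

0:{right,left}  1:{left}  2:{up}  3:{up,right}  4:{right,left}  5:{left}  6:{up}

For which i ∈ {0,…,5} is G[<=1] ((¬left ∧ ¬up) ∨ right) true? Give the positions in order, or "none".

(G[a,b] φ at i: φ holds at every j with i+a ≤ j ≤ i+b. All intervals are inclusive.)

3

Evaluate at each i in [0,5]:
  i=0: ✗ (fails at j=1)
  i=1: ✗ (fails at j=1)
  i=2: ✗ (fails at j=2)
  i=3: ✓ (all of [3,4])
  i=4: ✗ (fails at j=5)
  i=5: ✗ (fails at j=5)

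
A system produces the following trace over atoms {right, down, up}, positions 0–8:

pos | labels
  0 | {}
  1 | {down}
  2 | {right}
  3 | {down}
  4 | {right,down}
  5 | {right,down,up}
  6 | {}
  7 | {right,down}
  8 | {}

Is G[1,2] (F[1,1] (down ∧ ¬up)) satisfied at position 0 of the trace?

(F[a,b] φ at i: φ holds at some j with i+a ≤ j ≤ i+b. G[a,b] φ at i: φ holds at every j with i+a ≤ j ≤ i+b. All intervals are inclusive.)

False

Check F[1,1] (down ∧ ¬up) at every j in [1,2]:
  j=1: fails (none in [2,2])
  j=2: holds (witness at 3)
Fails at j=1 → formula fails.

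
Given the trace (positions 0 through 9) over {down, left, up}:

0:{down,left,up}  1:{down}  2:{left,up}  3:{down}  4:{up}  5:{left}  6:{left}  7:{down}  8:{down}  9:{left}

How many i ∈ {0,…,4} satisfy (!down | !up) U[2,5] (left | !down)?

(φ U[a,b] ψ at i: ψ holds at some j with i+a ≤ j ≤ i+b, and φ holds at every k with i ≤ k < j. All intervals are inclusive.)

Evaluate at each i in [0,4]:
  i=0: ✗ (lhs fails at k=0 before rhs at j=2)
  i=1: ✓ (rhs at j=4; lhs holds on [1,3])
  i=2: ✓ (rhs at j=4; lhs holds on [2,3])
  i=3: ✓ (rhs at j=5; lhs holds on [3,4])
  i=4: ✓ (rhs at j=6; lhs holds on [4,5])
Positions where it holds: {1, 2, 3, 4} → 4.

4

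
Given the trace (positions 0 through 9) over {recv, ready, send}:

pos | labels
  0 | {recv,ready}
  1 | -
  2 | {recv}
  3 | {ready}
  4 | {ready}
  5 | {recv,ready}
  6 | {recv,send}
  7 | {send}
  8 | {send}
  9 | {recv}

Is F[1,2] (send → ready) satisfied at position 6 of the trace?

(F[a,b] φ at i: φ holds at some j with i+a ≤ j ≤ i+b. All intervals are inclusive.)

Check (send → ready) at each j in [7,8]:
  j=7: false
  j=8: false
No position in the window satisfies it → formula fails.

Does not hold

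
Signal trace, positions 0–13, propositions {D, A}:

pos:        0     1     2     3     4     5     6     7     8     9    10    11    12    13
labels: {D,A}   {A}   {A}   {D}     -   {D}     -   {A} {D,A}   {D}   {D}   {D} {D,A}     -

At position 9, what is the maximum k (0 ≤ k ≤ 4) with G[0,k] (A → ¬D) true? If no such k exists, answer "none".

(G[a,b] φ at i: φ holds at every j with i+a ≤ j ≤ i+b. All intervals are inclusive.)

2

(A → ¬D) must hold from j=9 onward; find where it first fails.
  j=9: holds
  j=10: holds
  j=11: holds
  j=12: fails
Holds on [9,11], so largest k = 2.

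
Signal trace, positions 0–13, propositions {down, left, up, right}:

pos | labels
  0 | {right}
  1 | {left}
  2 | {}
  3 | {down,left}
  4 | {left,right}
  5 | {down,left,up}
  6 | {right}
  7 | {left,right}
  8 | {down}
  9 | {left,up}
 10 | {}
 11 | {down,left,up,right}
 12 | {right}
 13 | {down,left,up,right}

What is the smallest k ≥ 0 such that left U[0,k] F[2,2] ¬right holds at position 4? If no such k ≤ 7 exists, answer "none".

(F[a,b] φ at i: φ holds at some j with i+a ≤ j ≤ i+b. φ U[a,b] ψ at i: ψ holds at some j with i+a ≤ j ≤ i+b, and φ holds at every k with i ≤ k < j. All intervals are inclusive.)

2

Need earliest j ≥ 4 with F[2,2] ¬right, and left at every k in [4,j-1].
  j=4: rhs fails.
  j=5: rhs fails.
  j=6: rhs holds; lhs holds on [4,5]. k = 2.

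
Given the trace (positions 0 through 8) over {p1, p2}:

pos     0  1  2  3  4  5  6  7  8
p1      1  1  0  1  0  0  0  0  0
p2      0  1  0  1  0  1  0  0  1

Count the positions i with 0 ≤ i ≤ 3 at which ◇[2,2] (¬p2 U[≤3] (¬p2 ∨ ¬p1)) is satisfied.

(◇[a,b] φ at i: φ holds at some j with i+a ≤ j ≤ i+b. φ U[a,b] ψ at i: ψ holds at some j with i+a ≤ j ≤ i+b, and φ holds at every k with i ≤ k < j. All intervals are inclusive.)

Evaluate at each i in [0,3]:
  i=0: ✓ (witness j=2)
  i=1: ✗ (none in [3,3])
  i=2: ✓ (witness j=4)
  i=3: ✓ (witness j=5)
Positions where it holds: {0, 2, 3} → 3.

3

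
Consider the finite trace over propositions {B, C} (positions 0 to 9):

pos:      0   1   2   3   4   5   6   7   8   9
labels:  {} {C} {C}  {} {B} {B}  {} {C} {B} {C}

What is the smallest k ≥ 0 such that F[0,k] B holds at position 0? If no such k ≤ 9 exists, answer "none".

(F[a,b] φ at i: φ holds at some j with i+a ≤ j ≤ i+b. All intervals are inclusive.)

Scan j = 0,1,… for B:
  j=0: fails
  j=1: fails
  j=2: fails
  j=3: fails
  j=4: holds
First hit at j=4, so smallest k = 4-0 = 4.

4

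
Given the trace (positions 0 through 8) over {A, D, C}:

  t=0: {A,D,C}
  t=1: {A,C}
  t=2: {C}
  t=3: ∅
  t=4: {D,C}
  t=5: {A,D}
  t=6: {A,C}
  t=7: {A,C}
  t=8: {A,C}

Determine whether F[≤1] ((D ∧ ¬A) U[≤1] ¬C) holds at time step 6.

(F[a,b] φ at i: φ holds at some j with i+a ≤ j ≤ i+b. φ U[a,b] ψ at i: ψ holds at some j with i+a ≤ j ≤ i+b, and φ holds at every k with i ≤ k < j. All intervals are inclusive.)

Check ((D ∧ ¬A) U[≤1] ¬C) at each j in [6,7]:
  j=6: fails
  j=7: fails
No position in the window satisfies it → formula fails.

Does not hold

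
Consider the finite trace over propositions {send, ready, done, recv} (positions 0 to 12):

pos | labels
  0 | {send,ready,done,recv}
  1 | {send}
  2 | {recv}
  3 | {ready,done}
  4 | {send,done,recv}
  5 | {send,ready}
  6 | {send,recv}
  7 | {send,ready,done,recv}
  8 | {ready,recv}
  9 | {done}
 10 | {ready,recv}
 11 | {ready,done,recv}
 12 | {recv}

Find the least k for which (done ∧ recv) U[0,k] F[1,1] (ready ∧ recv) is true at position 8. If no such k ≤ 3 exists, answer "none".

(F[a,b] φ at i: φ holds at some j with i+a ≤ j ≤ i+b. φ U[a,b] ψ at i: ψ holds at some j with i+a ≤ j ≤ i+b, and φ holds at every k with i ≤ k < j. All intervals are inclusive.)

Need earliest j ≥ 8 with F[1,1] (ready ∧ recv), and (done ∧ recv) at every k in [8,j-1].
  j=8: rhs fails.
  j=9: rhs holds but lhs fails at k=8.
  j=10: rhs holds but lhs fails at k=8.
  j=11: rhs fails.
No witness within the range → none.

none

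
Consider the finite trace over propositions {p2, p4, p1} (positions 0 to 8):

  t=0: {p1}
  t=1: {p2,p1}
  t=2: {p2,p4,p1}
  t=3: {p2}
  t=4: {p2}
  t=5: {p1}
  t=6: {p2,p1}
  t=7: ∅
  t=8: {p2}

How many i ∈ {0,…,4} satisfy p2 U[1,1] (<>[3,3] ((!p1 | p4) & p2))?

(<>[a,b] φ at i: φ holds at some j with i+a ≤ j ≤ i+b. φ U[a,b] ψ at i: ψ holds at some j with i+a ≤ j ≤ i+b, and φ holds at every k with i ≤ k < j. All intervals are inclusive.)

Evaluate at each i in [0,4]:
  i=0: ✗ (lhs fails at k=0 before rhs at j=1)
  i=1: ✗ (no rhs in [2,2])
  i=2: ✗ (no rhs in [3,3])
  i=3: ✗ (no rhs in [4,4])
  i=4: ✓ (rhs at j=5; lhs holds on [4,4])
Positions where it holds: {4} → 1.

1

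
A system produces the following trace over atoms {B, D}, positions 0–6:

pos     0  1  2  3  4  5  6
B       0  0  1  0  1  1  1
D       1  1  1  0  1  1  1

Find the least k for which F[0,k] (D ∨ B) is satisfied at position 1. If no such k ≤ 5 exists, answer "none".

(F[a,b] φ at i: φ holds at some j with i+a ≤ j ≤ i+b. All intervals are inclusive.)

0

Scan j = 1,2,… for (D ∨ B):
  j=1: holds
First hit at j=1, so smallest k = 1-1 = 0.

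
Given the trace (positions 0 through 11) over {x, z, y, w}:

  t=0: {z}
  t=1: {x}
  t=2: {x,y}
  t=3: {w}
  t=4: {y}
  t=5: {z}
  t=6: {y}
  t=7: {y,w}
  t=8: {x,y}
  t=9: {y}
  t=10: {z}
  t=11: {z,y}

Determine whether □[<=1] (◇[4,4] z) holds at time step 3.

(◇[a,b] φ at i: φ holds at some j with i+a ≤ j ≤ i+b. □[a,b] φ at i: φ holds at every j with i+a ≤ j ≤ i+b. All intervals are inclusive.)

False

Check ◇[4,4] z at every j in [3,4]:
  j=3: fails (none in [7,7])
  j=4: fails (none in [8,8])
Fails at j=3 → formula fails.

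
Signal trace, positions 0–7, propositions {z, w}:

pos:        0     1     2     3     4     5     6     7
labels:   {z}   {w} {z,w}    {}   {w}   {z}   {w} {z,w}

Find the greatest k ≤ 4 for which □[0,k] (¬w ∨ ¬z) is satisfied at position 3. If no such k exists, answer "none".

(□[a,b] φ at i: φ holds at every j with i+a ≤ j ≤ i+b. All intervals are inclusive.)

3

(¬w ∨ ¬z) must hold from j=3 onward; find where it first fails.
  j=3: holds
  j=4: holds
  j=5: holds
  j=6: holds
  j=7: fails
Holds on [3,6], so largest k = 3.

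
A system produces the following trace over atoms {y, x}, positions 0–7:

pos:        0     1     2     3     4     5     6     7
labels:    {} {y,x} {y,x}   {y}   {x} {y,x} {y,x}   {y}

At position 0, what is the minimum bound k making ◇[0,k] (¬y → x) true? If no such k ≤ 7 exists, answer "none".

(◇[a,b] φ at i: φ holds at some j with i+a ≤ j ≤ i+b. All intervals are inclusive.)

Scan j = 0,1,… for (¬y → x):
  j=0: fails
  j=1: holds
First hit at j=1, so smallest k = 1-0 = 1.

1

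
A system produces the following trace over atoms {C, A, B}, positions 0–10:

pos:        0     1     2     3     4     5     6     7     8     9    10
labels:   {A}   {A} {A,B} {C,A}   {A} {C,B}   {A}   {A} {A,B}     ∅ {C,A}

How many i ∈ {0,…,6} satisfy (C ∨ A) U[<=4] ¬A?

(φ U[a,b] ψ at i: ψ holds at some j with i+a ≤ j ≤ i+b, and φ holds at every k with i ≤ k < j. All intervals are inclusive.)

Evaluate at each i in [0,6]:
  i=0: ✗ (no rhs in [0,4])
  i=1: ✓ (rhs at j=5; lhs holds on [1,4])
  i=2: ✓ (rhs at j=5; lhs holds on [2,4])
  i=3: ✓ (rhs at j=5; lhs holds on [3,4])
  i=4: ✓ (rhs at j=5; lhs holds on [4,4])
  i=5: ✓ (rhs at j=5)
  i=6: ✓ (rhs at j=9; lhs holds on [6,8])
Positions where it holds: {1, 2, 3, 4, 5, 6} → 6.

6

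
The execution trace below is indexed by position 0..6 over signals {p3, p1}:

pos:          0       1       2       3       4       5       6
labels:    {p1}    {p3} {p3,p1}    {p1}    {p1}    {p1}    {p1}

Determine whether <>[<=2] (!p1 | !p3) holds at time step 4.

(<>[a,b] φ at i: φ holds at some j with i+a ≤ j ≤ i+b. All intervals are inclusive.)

True

Check (!p1 | !p3) at each j in [4,6]:
  j=4: true
  j=5: true
  j=6: true
Found at j=4 → formula holds.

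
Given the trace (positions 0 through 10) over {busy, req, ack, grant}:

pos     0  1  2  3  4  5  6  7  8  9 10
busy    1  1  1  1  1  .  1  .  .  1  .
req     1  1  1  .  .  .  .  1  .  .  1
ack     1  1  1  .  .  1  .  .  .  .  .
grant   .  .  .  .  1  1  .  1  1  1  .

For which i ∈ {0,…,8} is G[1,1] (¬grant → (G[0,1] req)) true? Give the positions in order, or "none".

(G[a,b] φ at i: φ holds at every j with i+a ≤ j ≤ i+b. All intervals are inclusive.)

Evaluate at each i in [0,8]:
  i=0: ✓ (all of [1,1])
  i=1: ✗ (fails at j=2)
  i=2: ✗ (fails at j=3)
  i=3: ✓ (all of [4,4])
  i=4: ✓ (all of [5,5])
  i=5: ✗ (fails at j=6)
  i=6: ✓ (all of [7,7])
  i=7: ✓ (all of [8,8])
  i=8: ✓ (all of [9,9])

0, 3, 4, 6, 7, 8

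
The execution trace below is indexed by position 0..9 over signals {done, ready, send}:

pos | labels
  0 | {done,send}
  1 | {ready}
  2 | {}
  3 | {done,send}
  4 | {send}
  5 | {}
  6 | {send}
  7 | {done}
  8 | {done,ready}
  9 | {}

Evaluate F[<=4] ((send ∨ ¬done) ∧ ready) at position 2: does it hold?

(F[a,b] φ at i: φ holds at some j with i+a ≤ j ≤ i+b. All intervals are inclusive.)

Check ((send ∨ ¬done) ∧ ready) at each j in [2,6]:
  j=2: false
  j=3: false
  j=4: false
  j=5: false
  j=6: false
No position in the window satisfies it → formula fails.

No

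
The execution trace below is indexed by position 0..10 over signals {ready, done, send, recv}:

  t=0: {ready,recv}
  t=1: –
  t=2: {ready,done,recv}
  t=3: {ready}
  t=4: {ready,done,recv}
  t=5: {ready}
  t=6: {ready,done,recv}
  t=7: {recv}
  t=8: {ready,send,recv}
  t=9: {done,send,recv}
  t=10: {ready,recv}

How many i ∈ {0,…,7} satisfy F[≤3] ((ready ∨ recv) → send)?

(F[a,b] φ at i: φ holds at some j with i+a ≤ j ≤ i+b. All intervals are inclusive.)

5

Evaluate at each i in [0,7]:
  i=0: ✓ (witness j=1)
  i=1: ✓ (witness j=1)
  i=2: ✗ (none in [2,5])
  i=3: ✗ (none in [3,6])
  i=4: ✗ (none in [4,7])
  i=5: ✓ (witness j=8)
  i=6: ✓ (witness j=8)
  i=7: ✓ (witness j=8)
Positions where it holds: {0, 1, 5, 6, 7} → 5.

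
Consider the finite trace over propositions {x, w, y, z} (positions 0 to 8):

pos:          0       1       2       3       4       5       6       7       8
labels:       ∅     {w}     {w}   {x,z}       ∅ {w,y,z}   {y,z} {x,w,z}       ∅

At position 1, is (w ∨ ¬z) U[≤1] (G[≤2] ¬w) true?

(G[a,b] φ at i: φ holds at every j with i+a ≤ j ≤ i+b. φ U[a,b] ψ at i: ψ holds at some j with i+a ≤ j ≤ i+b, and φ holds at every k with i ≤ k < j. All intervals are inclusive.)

Need some j in [1,2] with G[≤2] ¬w, and (w ∨ ¬z) at every k in [1,j-1].
  j=1: G[≤2] ¬w — fails at 1.
  j=2: G[≤2] ¬w — fails at 2.
No j in the window works → until fails.

No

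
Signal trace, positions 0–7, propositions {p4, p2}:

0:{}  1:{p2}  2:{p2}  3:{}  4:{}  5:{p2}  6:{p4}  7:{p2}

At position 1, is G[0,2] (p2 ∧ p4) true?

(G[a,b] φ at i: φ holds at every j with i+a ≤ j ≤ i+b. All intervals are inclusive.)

Check (p2 ∧ p4) at every j in [1,3]:
  j=1: false
  j=2: false
  j=3: false
Fails at j=1 → formula fails.

Does not hold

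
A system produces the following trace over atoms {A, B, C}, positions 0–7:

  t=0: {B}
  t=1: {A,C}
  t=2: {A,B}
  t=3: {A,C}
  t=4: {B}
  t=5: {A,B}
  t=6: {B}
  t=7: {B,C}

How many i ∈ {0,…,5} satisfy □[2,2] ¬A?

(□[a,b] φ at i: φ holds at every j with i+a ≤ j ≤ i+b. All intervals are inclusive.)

Evaluate at each i in [0,5]:
  i=0: ✗ (fails at j=2)
  i=1: ✗ (fails at j=3)
  i=2: ✓ (all of [4,4])
  i=3: ✗ (fails at j=5)
  i=4: ✓ (all of [6,6])
  i=5: ✓ (all of [7,7])
Positions where it holds: {2, 4, 5} → 3.

3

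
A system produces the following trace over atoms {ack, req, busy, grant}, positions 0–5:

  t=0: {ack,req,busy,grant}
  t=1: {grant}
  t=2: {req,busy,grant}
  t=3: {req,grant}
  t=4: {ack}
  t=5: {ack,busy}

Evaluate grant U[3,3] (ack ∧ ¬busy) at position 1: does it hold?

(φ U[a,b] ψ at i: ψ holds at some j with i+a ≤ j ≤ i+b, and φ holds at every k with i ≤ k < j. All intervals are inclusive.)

Holds

Need some j in [4,4] with (ack ∧ ¬busy), and grant at every k in [1,j-1].
  j=4: (ack ∧ ¬busy) holds; grant holds at every k in [1,3] → satisfied.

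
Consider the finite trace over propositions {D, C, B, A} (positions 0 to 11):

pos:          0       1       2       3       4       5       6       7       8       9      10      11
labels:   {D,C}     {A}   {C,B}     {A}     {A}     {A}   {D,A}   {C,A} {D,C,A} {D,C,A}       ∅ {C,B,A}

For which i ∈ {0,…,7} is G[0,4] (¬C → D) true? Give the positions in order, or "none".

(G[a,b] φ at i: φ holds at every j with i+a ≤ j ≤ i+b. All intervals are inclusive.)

Evaluate at each i in [0,7]:
  i=0: ✗ (fails at j=1)
  i=1: ✗ (fails at j=1)
  i=2: ✗ (fails at j=3)
  i=3: ✗ (fails at j=3)
  i=4: ✗ (fails at j=4)
  i=5: ✗ (fails at j=5)
  i=6: ✗ (fails at j=10)
  i=7: ✗ (fails at j=10)

none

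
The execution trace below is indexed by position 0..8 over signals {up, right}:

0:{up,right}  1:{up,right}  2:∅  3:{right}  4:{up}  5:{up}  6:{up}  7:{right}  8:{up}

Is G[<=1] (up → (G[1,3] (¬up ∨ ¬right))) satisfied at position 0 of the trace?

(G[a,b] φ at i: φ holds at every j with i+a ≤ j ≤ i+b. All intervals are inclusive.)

Check (up → (G[1,3] (¬up ∨ ¬right))) at every j in [0,1]:
  j=0: antecedent true; consequent fails at 1 → ✗
  j=1: antecedent true; consequent holds on [2,4] → ✓
Fails at j=0 → formula fails.

False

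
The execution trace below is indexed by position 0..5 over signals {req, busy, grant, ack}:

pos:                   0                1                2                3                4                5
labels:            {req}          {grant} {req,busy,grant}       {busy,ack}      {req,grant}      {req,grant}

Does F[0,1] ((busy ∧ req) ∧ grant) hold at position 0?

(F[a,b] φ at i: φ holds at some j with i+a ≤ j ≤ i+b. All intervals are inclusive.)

False

Check ((busy ∧ req) ∧ grant) at each j in [0,1]:
  j=0: false
  j=1: false
No position in the window satisfies it → formula fails.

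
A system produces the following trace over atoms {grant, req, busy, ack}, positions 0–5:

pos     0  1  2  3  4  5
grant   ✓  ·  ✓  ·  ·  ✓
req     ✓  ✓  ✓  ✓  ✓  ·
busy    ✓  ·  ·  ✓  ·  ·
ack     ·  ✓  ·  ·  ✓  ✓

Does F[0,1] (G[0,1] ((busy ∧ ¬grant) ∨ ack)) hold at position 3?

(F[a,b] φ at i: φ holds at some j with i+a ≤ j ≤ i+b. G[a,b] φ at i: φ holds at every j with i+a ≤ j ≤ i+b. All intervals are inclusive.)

Holds

Check G[0,1] ((busy ∧ ¬grant) ∨ ack) at each j in [3,4]:
  j=3: holds on [3,4]
  j=4: holds on [4,5]
Found at j=3 → formula holds.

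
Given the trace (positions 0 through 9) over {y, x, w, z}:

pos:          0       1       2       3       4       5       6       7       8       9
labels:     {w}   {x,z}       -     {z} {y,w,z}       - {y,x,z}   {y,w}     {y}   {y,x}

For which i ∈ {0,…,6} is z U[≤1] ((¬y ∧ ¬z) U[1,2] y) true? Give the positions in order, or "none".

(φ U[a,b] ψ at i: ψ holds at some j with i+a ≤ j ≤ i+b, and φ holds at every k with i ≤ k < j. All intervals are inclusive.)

Evaluate at each i in [0,6]:
  i=0: ✗ (no rhs in [0,1])
  i=1: ✗ (no rhs in [1,2])
  i=2: ✗ (no rhs in [2,3])
  i=3: ✗ (no rhs in [3,4])
  i=4: ✓ (rhs at j=5; lhs holds on [4,4])
  i=5: ✓ (rhs at j=5)
  i=6: ✗ (no rhs in [6,7])

4, 5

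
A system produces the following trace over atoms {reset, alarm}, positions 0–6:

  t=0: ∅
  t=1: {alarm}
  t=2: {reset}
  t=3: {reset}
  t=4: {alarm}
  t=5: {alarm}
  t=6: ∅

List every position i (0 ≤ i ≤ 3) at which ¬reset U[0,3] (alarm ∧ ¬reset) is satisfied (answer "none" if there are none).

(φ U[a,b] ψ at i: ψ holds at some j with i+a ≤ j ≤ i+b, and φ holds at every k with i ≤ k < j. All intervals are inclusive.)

0, 1

Evaluate at each i in [0,3]:
  i=0: ✓ (rhs at j=1; lhs holds on [0,0])
  i=1: ✓ (rhs at j=1)
  i=2: ✗ (lhs fails at k=2 before rhs at j=4)
  i=3: ✗ (lhs fails at k=3 before rhs at j=4)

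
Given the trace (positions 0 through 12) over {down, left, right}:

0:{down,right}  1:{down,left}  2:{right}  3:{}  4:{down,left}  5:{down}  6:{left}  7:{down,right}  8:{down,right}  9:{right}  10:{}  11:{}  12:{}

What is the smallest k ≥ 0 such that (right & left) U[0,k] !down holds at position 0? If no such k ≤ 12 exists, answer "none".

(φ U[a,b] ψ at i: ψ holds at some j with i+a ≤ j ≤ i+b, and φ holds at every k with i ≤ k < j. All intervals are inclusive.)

none

Need earliest j ≥ 0 with !down, and (right & left) at every k in [0,j-1].
  j=0: rhs fails.
  j=1: rhs fails.
  j=2: rhs holds but lhs fails at k=0.
  j=3: rhs holds but lhs fails at k=0.
  j=4: rhs fails.
  j=5: rhs fails.
  j=6: rhs holds but lhs fails at k=0.
  j=7: rhs fails.
  j=8: rhs fails.
  j=9: rhs holds but lhs fails at k=0.
  j=10: rhs holds but lhs fails at k=0.
  j=11: rhs holds but lhs fails at k=0.
  j=12: rhs holds but lhs fails at k=0.
No witness within the range → none.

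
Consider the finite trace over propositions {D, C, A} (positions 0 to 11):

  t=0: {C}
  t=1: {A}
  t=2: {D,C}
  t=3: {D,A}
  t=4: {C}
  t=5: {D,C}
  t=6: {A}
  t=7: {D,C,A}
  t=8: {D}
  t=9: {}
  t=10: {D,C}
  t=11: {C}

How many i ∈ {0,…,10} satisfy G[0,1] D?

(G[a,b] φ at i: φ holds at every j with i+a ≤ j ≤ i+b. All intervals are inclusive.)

2

Evaluate at each i in [0,10]:
  i=0: ✗ (fails at j=0)
  i=1: ✗ (fails at j=1)
  i=2: ✓ (all of [2,3])
  i=3: ✗ (fails at j=4)
  i=4: ✗ (fails at j=4)
  i=5: ✗ (fails at j=6)
  i=6: ✗ (fails at j=6)
  i=7: ✓ (all of [7,8])
  i=8: ✗ (fails at j=9)
  i=9: ✗ (fails at j=9)
  i=10: ✗ (fails at j=11)
Positions where it holds: {2, 7} → 2.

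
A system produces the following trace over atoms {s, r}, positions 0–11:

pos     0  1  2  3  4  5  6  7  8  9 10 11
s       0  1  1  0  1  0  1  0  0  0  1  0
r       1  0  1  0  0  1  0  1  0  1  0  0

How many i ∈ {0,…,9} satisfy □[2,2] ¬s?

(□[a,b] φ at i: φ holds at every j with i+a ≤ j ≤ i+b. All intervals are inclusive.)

Evaluate at each i in [0,9]:
  i=0: ✗ (fails at j=2)
  i=1: ✓ (all of [3,3])
  i=2: ✗ (fails at j=4)
  i=3: ✓ (all of [5,5])
  i=4: ✗ (fails at j=6)
  i=5: ✓ (all of [7,7])
  i=6: ✓ (all of [8,8])
  i=7: ✓ (all of [9,9])
  i=8: ✗ (fails at j=10)
  i=9: ✓ (all of [11,11])
Positions where it holds: {1, 3, 5, 6, 7, 9} → 6.

6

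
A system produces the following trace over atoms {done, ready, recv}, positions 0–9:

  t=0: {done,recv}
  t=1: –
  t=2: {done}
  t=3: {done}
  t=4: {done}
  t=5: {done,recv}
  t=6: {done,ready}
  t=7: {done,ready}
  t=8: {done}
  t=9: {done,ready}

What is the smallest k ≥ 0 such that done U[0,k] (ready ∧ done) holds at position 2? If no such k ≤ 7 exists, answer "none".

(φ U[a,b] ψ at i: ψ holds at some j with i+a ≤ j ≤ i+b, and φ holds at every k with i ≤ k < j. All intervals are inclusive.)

4

Need earliest j ≥ 2 with (ready ∧ done), and done at every k in [2,j-1].
  j=2: rhs fails.
  j=3: rhs fails.
  j=4: rhs fails.
  j=5: rhs fails.
  j=6: rhs holds; lhs holds on [2,5]. k = 4.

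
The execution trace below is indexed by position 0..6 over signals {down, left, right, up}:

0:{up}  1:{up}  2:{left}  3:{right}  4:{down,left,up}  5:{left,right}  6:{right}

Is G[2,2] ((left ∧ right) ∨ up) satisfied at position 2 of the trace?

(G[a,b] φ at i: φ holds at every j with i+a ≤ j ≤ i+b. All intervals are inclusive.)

Check ((left ∧ right) ∨ up) at every j in [4,4]:
  j=4: true
All positions satisfy it → formula holds.

Yes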